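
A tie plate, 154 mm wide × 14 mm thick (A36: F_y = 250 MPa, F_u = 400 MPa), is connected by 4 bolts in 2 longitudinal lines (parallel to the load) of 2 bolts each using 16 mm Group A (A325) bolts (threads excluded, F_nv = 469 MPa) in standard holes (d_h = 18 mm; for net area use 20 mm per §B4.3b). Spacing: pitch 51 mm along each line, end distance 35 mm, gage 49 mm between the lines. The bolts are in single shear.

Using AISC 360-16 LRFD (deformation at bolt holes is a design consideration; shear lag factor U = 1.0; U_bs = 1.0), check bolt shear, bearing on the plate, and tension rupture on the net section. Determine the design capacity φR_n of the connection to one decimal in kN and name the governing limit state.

Bolt shear: A_b = π(16)²/4 = 201.06 mm². φR_n = 0.75 × 469 × 201.06 × 4 × 1 = 282.9 kN.
Bearing (14 mm plate, F_u = 400 MPa): end bolts L_c = 35 − 18/2 = 26, R_n = min(1.2×26×14×400, 2.4×16×14×400) = 174.72 kN/bolt; interior L_c = 51 − 18 = 33, R_n = 215.04 kN/bolt. φR_n = 0.75 × (2×174.72 + 2×215.04) = 584.6 kN.
Tension rupture (net): A_n = (154 − 2×20)×14 = 1596 mm² (U = 1.0, A_e = A_n). φR_n = 0.75 × 400 × 1596 = 478.8 kN.
Governing: min(282.9, 584.6, 478.8) = 282.9 kN → bolt shear.

282.9 kN (bolt shear governs)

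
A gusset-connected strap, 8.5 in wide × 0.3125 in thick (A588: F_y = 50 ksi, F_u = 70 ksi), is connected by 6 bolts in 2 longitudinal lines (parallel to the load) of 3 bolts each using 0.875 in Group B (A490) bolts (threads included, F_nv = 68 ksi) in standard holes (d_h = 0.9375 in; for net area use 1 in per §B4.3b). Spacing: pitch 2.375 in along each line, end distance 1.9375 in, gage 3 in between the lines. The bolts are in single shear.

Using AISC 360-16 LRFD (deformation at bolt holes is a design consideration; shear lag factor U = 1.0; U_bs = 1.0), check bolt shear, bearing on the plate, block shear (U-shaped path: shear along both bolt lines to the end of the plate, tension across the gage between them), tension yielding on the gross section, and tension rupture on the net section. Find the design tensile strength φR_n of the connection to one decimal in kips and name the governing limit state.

106.6 kips (net-section rupture governs)

Bolt shear: A_b = π(0.875)²/4 = 0.60132 in². φR_n = 0.75 × 68 × 0.60132 × 6 × 1 = 184.0 kips.
Bearing (0.3125 in plate, F_u = 70 ksi): end bolts L_c = 1.9375 − 0.9375/2 = 1.46875, R_n = min(1.2×1.46875×0.3125×70, 2.4×0.875×0.3125×70) = 38.555 kips/bolt; interior L_c = 2.375 − 0.9375 = 1.4375, R_n = 37.734 kips/bolt. φR_n = 0.75 × (2×38.555 + 4×37.734) = 171.0 kips.
Block shear: shear path 2×[1.9375+2×2.375] = 2×6.6875 in, A_gv = 4.1797, A_nv = 2×(6.6875 − 2.5×1)×0.3125 = 2.6172 in²; tension across gage: (3 − 1×1)×0.3125 = 0.625 in². R_n = min(0.6×70×2.6172, 0.6×50×4.1797) + 1.0×70×0.625 = min(109.92, 125.39) + 43.75 = 153.67 kips. φR_n = 0.75 × 153.67 = 115.3 kips.
Tension yield (gross): A_g = 8.5×0.3125 = 2.6563 in². φR_n = 0.90 × 50 × 2.6563 = 119.5 kips.
Tension rupture (net): A_n = (8.5 − 2×1)×0.3125 = 2.0313 in² (U = 1.0, A_e = A_n). φR_n = 0.75 × 70 × 2.0313 = 106.6 kips.
Governing: min(184.0, 171.0, 115.3, 119.5, 106.6) = 106.6 kips → net-section rupture.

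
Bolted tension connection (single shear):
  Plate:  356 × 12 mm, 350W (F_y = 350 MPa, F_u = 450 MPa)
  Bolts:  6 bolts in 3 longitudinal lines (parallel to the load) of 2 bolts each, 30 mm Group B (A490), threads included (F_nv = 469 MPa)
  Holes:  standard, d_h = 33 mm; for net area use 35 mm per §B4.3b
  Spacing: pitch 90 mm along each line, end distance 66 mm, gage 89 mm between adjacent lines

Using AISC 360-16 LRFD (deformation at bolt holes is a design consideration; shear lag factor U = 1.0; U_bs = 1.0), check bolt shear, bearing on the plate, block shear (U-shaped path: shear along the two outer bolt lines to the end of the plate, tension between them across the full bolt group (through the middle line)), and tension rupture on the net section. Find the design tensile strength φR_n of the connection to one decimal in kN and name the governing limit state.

940.4 kN (block shear governs)

Bolt shear: A_b = π(30)²/4 = 706.86 mm². φR_n = 0.75 × 469 × 706.86 × 6 × 1 = 1491.8 kN.
Bearing (12 mm plate, F_u = 450 MPa): end bolts L_c = 66 − 33/2 = 49.5, R_n = min(1.2×49.5×12×450, 2.4×30×12×450) = 320.76 kN/bolt; interior L_c = 90 − 33 = 57, R_n = 369.36 kN/bolt. φR_n = 0.75 × (3×320.76 + 3×369.36) = 1552.8 kN.
Block shear: shear path 2×[66+1×90] = 2×156 mm, A_gv = 3744, A_nv = 2×(156 − 1.5×35)×12 = 2484 mm²; tension across gage: (178 − 2×35)×12 = 1296 mm². R_n = min(0.6×450×2484, 0.6×350×3744) + 1.0×450×1296 = min(670.68, 786.24) + 583.2 = 1253.9 kN. φR_n = 0.75 × 1253.9 = 940.4 kN.
Tension rupture (net): A_n = (356 − 3×35)×12 = 3012 mm² (U = 1.0, A_e = A_n). φR_n = 0.75 × 450 × 3012 = 1016.6 kN.
Governing: min(1491.8, 1552.8, 940.4, 1016.6) = 940.4 kN → block shear.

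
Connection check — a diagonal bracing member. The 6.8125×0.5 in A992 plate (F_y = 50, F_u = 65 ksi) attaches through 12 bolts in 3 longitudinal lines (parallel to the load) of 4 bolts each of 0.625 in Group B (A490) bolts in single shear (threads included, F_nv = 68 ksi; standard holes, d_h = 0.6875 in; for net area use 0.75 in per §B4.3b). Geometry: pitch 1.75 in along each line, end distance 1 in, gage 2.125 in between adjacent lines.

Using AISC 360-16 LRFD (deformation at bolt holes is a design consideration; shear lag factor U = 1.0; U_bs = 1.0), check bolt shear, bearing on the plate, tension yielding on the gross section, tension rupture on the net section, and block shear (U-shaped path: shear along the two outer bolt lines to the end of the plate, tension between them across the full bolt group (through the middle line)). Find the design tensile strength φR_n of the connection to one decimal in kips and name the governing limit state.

111.2 kips (net-section rupture governs)

Bolt shear: A_b = π(0.625)²/4 = 0.3068 in². φR_n = 0.75 × 68 × 0.3068 × 12 × 1 = 187.8 kips.
Bearing (0.5 in plate, F_u = 65 ksi): end bolts L_c = 1 − 0.6875/2 = 0.65625, R_n = min(1.2×0.65625×0.5×65, 2.4×0.625×0.5×65) = 25.594 kips/bolt; interior L_c = 1.75 − 0.6875 = 1.0625, R_n = 41.438 kips/bolt. φR_n = 0.75 × (3×25.594 + 9×41.438) = 337.3 kips.
Tension yield (gross): A_g = 6.8125×0.5 = 3.4063 in². φR_n = 0.90 × 50 × 3.4063 = 153.3 kips.
Tension rupture (net): A_n = (6.8125 − 3×0.75)×0.5 = 2.2813 in² (U = 1.0, A_e = A_n). φR_n = 0.75 × 65 × 2.2813 = 111.2 kips.
Block shear: shear path 2×[1+3×1.75] = 2×6.25 in, A_gv = 6.25, A_nv = 2×(6.25 − 3.5×0.75)×0.5 = 3.625 in²; tension across gage: (4.25 − 2×0.75)×0.5 = 1.375 in². R_n = min(0.6×65×3.625, 0.6×50×6.25) + 1.0×65×1.375 = min(141.38, 187.5) + 89.375 = 230.76 kips. φR_n = 0.75 × 230.76 = 173.1 kips.
Governing: min(187.8, 337.3, 153.3, 111.2, 173.1) = 111.2 kips → net-section rupture.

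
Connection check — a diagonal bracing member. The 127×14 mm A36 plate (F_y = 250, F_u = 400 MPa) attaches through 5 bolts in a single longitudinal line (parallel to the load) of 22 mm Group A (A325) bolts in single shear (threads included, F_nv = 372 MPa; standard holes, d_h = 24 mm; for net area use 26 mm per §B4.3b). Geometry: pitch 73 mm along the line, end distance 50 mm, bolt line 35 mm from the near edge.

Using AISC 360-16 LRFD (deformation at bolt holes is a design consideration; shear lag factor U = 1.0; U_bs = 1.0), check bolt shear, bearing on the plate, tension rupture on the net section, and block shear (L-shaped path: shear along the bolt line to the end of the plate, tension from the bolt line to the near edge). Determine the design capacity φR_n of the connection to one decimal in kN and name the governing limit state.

Bolt shear: A_b = π(22)²/4 = 380.13 mm². φR_n = 0.75 × 372 × 380.13 × 5 × 1 = 530.3 kN.
Bearing (14 mm plate, F_u = 400 MPa): end bolts L_c = 50 − 24/2 = 38, R_n = min(1.2×38×14×400, 2.4×22×14×400) = 255.36 kN/bolt; interior L_c = 73 − 24 = 49, R_n = 295.68 kN/bolt. φR_n = 0.75 × (1×255.36 + 4×295.68) = 1078.6 kN.
Tension rupture (net): A_n = (127 − 1×26)×14 = 1414 mm² (U = 1.0, A_e = A_n). φR_n = 0.75 × 400 × 1414 = 424.2 kN.
Block shear: shear path 1×[50+4×73] = 1×342 mm, A_gv = 4788, A_nv = 1×(342 − 4.5×26)×14 = 3150 mm²; tension to near edge: (35 − 0.5×26)×14 = 308 mm². R_n = min(0.6×400×3150, 0.6×250×4788) + 1.0×400×308 = min(756, 718.2) + 123.2 = 841.4 kN. φR_n = 0.75 × 841.4 = 631.1 kN.
Governing: min(530.3, 1078.6, 424.2, 631.1) = 424.2 kN → net-section rupture.

424.2 kN (net-section rupture governs)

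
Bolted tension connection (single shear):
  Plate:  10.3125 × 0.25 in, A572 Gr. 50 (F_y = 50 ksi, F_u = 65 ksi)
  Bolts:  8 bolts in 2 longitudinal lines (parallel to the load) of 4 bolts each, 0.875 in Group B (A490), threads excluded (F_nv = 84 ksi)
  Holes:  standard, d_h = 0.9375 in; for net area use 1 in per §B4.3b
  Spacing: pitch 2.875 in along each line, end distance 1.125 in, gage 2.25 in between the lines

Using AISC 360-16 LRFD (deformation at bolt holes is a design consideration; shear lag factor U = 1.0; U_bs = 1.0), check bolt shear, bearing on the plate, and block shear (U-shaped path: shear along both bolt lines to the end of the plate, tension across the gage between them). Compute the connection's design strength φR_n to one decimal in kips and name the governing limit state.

106.6 kips (block shear governs)

Bolt shear: A_b = π(0.875)²/4 = 0.60132 in². φR_n = 0.75 × 84 × 0.60132 × 8 × 1 = 303.1 kips.
Bearing (0.25 in plate, F_u = 65 ksi): end bolts L_c = 1.125 − 0.9375/2 = 0.65625, R_n = min(1.2×0.65625×0.25×65, 2.4×0.875×0.25×65) = 12.797 kips/bolt; interior L_c = 2.875 − 0.9375 = 1.9375, R_n = 34.125 kips/bolt. φR_n = 0.75 × (2×12.797 + 6×34.125) = 172.8 kips.
Block shear: shear path 2×[1.125+3×2.875] = 2×9.75 in, A_gv = 4.875, A_nv = 2×(9.75 − 3.5×1)×0.25 = 3.125 in²; tension across gage: (2.25 − 1×1)×0.25 = 0.3125 in². R_n = min(0.6×65×3.125, 0.6×50×4.875) + 1.0×65×0.3125 = min(121.88, 146.25) + 20.313 = 142.19 kips. φR_n = 0.75 × 142.19 = 106.6 kips.
Governing: min(303.1, 172.8, 106.6) = 106.6 kips → block shear.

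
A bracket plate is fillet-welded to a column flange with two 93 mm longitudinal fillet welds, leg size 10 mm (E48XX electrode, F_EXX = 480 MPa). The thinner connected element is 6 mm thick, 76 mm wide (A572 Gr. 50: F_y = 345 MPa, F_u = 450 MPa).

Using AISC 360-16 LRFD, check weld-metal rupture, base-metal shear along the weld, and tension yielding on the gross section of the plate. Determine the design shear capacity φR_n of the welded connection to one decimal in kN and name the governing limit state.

Weld metal: throat = 0.707×10 = 7.07 mm, L = 2×93 = 186 mm. φR_n = 0.75 × 0.6 × 480 × 7.07 × 186 = 284.0 kN.
Base metal shear (6 mm plate): yield φR_n = 1.0×0.6×345×6×186 = 231.0 kN; rupture φR_n = 0.75×0.6×450×6×186 = 226.0 kN; take 226.0 kN (rupture).
Tension yield (gross): A_g = 76×6 = 456 mm². φR_n = 0.90 × 345 × 456 = 141.6 kN.
Governing: min(284.0, 226.0, 141.6) = 141.6 kN → gross-section yield.

141.6 kN (gross-section yield governs)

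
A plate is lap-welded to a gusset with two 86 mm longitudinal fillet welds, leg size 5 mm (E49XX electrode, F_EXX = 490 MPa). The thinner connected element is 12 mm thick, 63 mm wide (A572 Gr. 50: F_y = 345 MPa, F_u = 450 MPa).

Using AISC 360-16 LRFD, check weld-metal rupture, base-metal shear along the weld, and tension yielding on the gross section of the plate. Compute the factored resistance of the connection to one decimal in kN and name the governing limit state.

134.1 kN (weld metal governs)

Weld metal: throat = 0.707×5 = 3.535 mm, L = 2×86 = 172 mm. φR_n = 0.75 × 0.6 × 490 × 3.535 × 172 = 134.1 kN.
Base metal shear (12 mm plate): yield φR_n = 1.0×0.6×345×12×172 = 427.2 kN; rupture φR_n = 0.75×0.6×450×12×172 = 418.0 kN; take 418.0 kN (rupture).
Tension yield (gross): A_g = 63×12 = 756 mm². φR_n = 0.90 × 345 × 756 = 234.7 kN.
Governing: min(134.1, 418.0, 234.7) = 134.1 kN → weld metal.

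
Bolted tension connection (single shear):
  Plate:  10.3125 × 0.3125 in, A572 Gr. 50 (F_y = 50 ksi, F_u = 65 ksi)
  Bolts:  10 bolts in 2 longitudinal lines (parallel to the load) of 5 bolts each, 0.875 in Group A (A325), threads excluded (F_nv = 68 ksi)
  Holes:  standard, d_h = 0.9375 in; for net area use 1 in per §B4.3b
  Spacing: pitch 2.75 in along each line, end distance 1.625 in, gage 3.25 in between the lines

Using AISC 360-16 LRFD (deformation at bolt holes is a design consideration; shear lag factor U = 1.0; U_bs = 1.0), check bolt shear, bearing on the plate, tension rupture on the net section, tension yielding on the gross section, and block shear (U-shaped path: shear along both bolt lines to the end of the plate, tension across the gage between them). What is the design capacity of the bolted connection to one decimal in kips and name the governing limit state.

126.6 kips (net-section rupture governs)

Bolt shear: A_b = π(0.875)²/4 = 0.60132 in². φR_n = 0.75 × 68 × 0.60132 × 10 × 1 = 306.7 kips.
Bearing (0.3125 in plate, F_u = 65 ksi): end bolts L_c = 1.625 − 0.9375/2 = 1.15625, R_n = min(1.2×1.15625×0.3125×65, 2.4×0.875×0.3125×65) = 28.184 kips/bolt; interior L_c = 2.75 − 0.9375 = 1.8125, R_n = 42.656 kips/bolt. φR_n = 0.75 × (2×28.184 + 8×42.656) = 298.2 kips.
Tension rupture (net): A_n = (10.3125 − 2×1)×0.3125 = 2.5977 in² (U = 1.0, A_e = A_n). φR_n = 0.75 × 65 × 2.5977 = 126.6 kips.
Tension yield (gross): A_g = 10.3125×0.3125 = 3.2227 in². φR_n = 0.90 × 50 × 3.2227 = 145.0 kips.
Block shear: shear path 2×[1.625+4×2.75] = 2×12.625 in, A_gv = 7.8906, A_nv = 2×(12.625 − 4.5×1)×0.3125 = 5.0781 in²; tension across gage: (3.25 − 1×1)×0.3125 = 0.70313 in². R_n = min(0.6×65×5.0781, 0.6×50×7.8906) + 1.0×65×0.70313 = min(198.05, 236.72) + 45.703 = 243.75 kips. φR_n = 0.75 × 243.75 = 182.8 kips.
Governing: min(306.7, 298.2, 126.6, 145.0, 182.8) = 126.6 kips → net-section rupture.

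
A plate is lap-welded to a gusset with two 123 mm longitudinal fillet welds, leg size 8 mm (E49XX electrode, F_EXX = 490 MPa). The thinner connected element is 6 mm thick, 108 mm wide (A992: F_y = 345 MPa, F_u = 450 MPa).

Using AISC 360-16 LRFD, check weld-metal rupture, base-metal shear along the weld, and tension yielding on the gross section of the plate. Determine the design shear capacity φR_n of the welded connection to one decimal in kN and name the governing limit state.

201.2 kN (gross-section yield governs)

Weld metal: throat = 0.707×8 = 5.656 mm, L = 2×123 = 246 mm. φR_n = 0.75 × 0.6 × 490 × 5.656 × 246 = 306.8 kN.
Base metal shear (6 mm plate): yield φR_n = 1.0×0.6×345×6×246 = 305.5 kN; rupture φR_n = 0.75×0.6×450×6×246 = 298.9 kN; take 298.9 kN (rupture).
Tension yield (gross): A_g = 108×6 = 648 mm². φR_n = 0.90 × 345 × 648 = 201.2 kN.
Governing: min(306.8, 298.9, 201.2) = 201.2 kN → gross-section yield.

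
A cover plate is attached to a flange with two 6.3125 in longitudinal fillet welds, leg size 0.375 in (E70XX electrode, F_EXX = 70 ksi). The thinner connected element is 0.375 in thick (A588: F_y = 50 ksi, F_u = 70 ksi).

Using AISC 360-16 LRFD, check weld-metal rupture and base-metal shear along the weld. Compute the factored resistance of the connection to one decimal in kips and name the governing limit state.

105.4 kips (weld metal governs)

Weld metal: throat = 0.707×0.375 = 0.26513 in, L = 2×6.3125 = 12.625 in. φR_n = 0.75 × 0.6 × 70 × 0.26513 × 12.625 = 105.4 kips.
Base metal shear (0.375 in plate): yield φR_n = 1.0×0.6×50×0.375×12.625 = 142.0 kips; rupture φR_n = 0.75×0.6×70×0.375×12.625 = 149.1 kips; take 142.0 kips (yield).
Governing: min(105.4, 142.0) = 105.4 kips → weld metal.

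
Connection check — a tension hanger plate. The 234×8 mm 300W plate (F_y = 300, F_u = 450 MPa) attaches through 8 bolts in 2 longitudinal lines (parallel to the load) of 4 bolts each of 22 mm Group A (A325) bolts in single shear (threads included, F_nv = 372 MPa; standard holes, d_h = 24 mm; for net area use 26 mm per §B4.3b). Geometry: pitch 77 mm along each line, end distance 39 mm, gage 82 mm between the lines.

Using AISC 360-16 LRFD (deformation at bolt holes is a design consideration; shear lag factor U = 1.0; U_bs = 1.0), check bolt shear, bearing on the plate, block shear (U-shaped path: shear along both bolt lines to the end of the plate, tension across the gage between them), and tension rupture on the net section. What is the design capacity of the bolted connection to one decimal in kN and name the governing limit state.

Bolt shear: A_b = π(22)²/4 = 380.13 mm². φR_n = 0.75 × 372 × 380.13 × 8 × 1 = 848.5 kN.
Bearing (8 mm plate, F_u = 450 MPa): end bolts L_c = 39 − 24/2 = 27, R_n = min(1.2×27×8×450, 2.4×22×8×450) = 116.64 kN/bolt; interior L_c = 77 − 24 = 53, R_n = 190.08 kN/bolt. φR_n = 0.75 × (2×116.64 + 6×190.08) = 1030.3 kN.
Block shear: shear path 2×[39+3×77] = 2×270 mm, A_gv = 4320, A_nv = 2×(270 − 3.5×26)×8 = 2864 mm²; tension across gage: (82 − 1×26)×8 = 448 mm². R_n = min(0.6×450×2864, 0.6×300×4320) + 1.0×450×448 = min(773.28, 777.6) + 201.6 = 974.88 kN. φR_n = 0.75 × 974.88 = 731.2 kN.
Tension rupture (net): A_n = (234 − 2×26)×8 = 1456 mm² (U = 1.0, A_e = A_n). φR_n = 0.75 × 450 × 1456 = 491.4 kN.
Governing: min(848.5, 1030.3, 731.2, 491.4) = 491.4 kN → net-section rupture.

491.4 kN (net-section rupture governs)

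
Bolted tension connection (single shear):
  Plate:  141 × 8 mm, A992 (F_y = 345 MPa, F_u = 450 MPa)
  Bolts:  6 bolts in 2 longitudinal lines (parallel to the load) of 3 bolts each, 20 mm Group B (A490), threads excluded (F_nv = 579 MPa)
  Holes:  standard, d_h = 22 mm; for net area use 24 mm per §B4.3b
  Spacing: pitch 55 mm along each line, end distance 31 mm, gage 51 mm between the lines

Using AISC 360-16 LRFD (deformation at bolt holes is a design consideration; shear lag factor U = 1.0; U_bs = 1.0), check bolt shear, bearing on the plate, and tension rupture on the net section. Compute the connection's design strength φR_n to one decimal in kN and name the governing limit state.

251.1 kN (net-section rupture governs)

Bolt shear: A_b = π(20)²/4 = 314.16 mm². φR_n = 0.75 × 579 × 314.16 × 6 × 1 = 818.5 kN.
Bearing (8 mm plate, F_u = 450 MPa): end bolts L_c = 31 − 22/2 = 20, R_n = min(1.2×20×8×450, 2.4×20×8×450) = 86.4 kN/bolt; interior L_c = 55 − 22 = 33, R_n = 142.56 kN/bolt. φR_n = 0.75 × (2×86.4 + 4×142.56) = 557.3 kN.
Tension rupture (net): A_n = (141 − 2×24)×8 = 744 mm² (U = 1.0, A_e = A_n). φR_n = 0.75 × 450 × 744 = 251.1 kN.
Governing: min(818.5, 557.3, 251.1) = 251.1 kN → net-section rupture.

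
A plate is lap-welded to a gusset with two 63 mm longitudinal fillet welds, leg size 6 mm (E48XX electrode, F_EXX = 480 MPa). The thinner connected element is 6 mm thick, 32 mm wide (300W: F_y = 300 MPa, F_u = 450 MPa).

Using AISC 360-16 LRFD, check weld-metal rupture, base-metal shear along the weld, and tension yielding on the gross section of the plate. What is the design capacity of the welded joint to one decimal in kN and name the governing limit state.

51.8 kN (gross-section yield governs)

Weld metal: throat = 0.707×6 = 4.242 mm, L = 2×63 = 126 mm. φR_n = 0.75 × 0.6 × 480 × 4.242 × 126 = 115.5 kN.
Base metal shear (6 mm plate): yield φR_n = 1.0×0.6×300×6×126 = 136.1 kN; rupture φR_n = 0.75×0.6×450×6×126 = 153.1 kN; take 136.1 kN (yield).
Tension yield (gross): A_g = 32×6 = 192 mm². φR_n = 0.90 × 300 × 192 = 51.8 kN.
Governing: min(115.5, 136.1, 51.8) = 51.8 kN → gross-section yield.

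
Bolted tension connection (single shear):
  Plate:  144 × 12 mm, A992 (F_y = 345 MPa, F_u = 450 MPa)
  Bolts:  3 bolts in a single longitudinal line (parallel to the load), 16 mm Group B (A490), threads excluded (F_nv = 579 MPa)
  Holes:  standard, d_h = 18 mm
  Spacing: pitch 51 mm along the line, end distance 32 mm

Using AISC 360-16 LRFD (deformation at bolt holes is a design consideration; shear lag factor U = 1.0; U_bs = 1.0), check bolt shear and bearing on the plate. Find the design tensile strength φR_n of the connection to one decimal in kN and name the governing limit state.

261.9 kN (bolt shear governs)

Bolt shear: A_b = π(16)²/4 = 201.06 mm². φR_n = 0.75 × 579 × 201.06 × 3 × 1 = 261.9 kN.
Bearing (12 mm plate, F_u = 450 MPa): end bolts L_c = 32 − 18/2 = 23, R_n = min(1.2×23×12×450, 2.4×16×12×450) = 149.04 kN/bolt; interior L_c = 51 − 18 = 33, R_n = 207.36 kN/bolt. φR_n = 0.75 × (1×149.04 + 2×207.36) = 422.8 kN.
Governing: min(261.9, 422.8) = 261.9 kN → bolt shear.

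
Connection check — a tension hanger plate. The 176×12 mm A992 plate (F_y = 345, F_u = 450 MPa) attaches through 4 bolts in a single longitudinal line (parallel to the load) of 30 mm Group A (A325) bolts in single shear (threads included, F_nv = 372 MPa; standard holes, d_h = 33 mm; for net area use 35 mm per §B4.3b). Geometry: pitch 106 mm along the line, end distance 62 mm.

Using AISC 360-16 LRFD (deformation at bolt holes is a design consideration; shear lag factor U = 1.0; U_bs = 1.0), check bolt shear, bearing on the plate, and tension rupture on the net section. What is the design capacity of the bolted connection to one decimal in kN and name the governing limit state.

571.1 kN (net-section rupture governs)

Bolt shear: A_b = π(30)²/4 = 706.86 mm². φR_n = 0.75 × 372 × 706.86 × 4 × 1 = 788.9 kN.
Bearing (12 mm plate, F_u = 450 MPa): end bolts L_c = 62 − 33/2 = 45.5, R_n = min(1.2×45.5×12×450, 2.4×30×12×450) = 294.84 kN/bolt; interior L_c = 106 − 33 = 73, R_n = 388.8 kN/bolt. φR_n = 0.75 × (1×294.84 + 3×388.8) = 1095.9 kN.
Tension rupture (net): A_n = (176 − 1×35)×12 = 1692 mm² (U = 1.0, A_e = A_n). φR_n = 0.75 × 450 × 1692 = 571.1 kN.
Governing: min(788.9, 1095.9, 571.1) = 571.1 kN → net-section rupture.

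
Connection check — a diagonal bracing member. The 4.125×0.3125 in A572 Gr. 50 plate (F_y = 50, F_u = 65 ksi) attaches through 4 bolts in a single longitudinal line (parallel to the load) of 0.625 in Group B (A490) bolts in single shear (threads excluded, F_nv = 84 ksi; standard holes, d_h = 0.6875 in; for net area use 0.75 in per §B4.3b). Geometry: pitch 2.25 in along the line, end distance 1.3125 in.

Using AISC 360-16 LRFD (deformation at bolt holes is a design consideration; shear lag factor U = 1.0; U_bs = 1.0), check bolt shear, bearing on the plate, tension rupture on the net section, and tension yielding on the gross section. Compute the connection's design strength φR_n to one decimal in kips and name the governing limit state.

Bolt shear: A_b = π(0.625)²/4 = 0.3068 in². φR_n = 0.75 × 84 × 0.3068 × 4 × 1 = 77.3 kips.
Bearing (0.3125 in plate, F_u = 65 ksi): end bolts L_c = 1.3125 − 0.6875/2 = 0.96875, R_n = min(1.2×0.96875×0.3125×65, 2.4×0.625×0.3125×65) = 23.613 kips/bolt; interior L_c = 2.25 − 0.6875 = 1.5625, R_n = 30.469 kips/bolt. φR_n = 0.75 × (1×23.613 + 3×30.469) = 86.3 kips.
Tension rupture (net): A_n = (4.125 − 1×0.75)×0.3125 = 1.0547 in² (U = 1.0, A_e = A_n). φR_n = 0.75 × 65 × 1.0547 = 51.4 kips.
Tension yield (gross): A_g = 4.125×0.3125 = 1.2891 in². φR_n = 0.90 × 50 × 1.2891 = 58.0 kips.
Governing: min(77.3, 86.3, 51.4, 58.0) = 51.4 kips → net-section rupture.

51.4 kips (net-section rupture governs)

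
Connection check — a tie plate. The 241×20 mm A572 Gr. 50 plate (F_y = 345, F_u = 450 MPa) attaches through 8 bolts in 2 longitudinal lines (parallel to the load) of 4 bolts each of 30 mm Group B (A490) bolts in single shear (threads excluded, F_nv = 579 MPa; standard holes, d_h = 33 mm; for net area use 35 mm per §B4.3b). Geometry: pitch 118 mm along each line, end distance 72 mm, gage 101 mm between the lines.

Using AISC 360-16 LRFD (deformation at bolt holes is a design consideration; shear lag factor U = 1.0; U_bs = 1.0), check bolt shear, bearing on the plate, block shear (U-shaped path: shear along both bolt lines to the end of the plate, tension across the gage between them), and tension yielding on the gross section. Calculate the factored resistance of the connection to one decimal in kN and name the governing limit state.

1496.6 kN (gross-section yield governs)

Bolt shear: A_b = π(30)²/4 = 706.86 mm². φR_n = 0.75 × 579 × 706.86 × 8 × 1 = 2455.6 kN.
Bearing (20 mm plate, F_u = 450 MPa): end bolts L_c = 72 − 33/2 = 55.5, R_n = min(1.2×55.5×20×450, 2.4×30×20×450) = 599.4 kN/bolt; interior L_c = 118 − 33 = 85, R_n = 648 kN/bolt. φR_n = 0.75 × (2×599.4 + 6×648) = 3815.1 kN.
Block shear: shear path 2×[72+3×118] = 2×426 mm, A_gv = 17040, A_nv = 2×(426 − 3.5×35)×20 = 12140 mm²; tension across gage: (101 − 1×35)×20 = 1320 mm². R_n = min(0.6×450×12140, 0.6×345×17040) + 1.0×450×1320 = min(3277.8, 3527.3) + 594 = 3871.8 kN. φR_n = 0.75 × 3871.8 = 2903.9 kN.
Tension yield (gross): A_g = 241×20 = 4820 mm². φR_n = 0.90 × 345 × 4820 = 1496.6 kN.
Governing: min(2455.6, 3815.1, 2903.9, 1496.6) = 1496.6 kN → gross-section yield.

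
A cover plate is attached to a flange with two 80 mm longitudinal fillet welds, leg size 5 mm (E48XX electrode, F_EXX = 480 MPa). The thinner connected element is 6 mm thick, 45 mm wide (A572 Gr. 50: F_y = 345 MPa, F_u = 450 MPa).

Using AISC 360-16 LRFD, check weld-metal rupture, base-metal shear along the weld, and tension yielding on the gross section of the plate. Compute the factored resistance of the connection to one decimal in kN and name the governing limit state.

Weld metal: throat = 0.707×5 = 3.535 mm, L = 2×80 = 160 mm. φR_n = 0.75 × 0.6 × 480 × 3.535 × 160 = 122.2 kN.
Base metal shear (6 mm plate): yield φR_n = 1.0×0.6×345×6×160 = 198.7 kN; rupture φR_n = 0.75×0.6×450×6×160 = 194.4 kN; take 194.4 kN (rupture).
Tension yield (gross): A_g = 45×6 = 270 mm². φR_n = 0.90 × 345 × 270 = 83.8 kN.
Governing: min(122.2, 194.4, 83.8) = 83.8 kN → gross-section yield.

83.8 kN (gross-section yield governs)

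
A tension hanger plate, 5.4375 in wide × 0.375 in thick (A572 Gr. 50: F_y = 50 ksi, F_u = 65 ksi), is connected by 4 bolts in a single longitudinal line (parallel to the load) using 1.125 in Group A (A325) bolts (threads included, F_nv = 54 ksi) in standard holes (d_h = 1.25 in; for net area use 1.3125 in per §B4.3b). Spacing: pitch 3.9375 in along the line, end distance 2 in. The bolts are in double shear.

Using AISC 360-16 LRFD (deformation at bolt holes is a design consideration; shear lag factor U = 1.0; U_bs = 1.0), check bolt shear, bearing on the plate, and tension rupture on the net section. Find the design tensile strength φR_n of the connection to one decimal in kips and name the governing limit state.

75.4 kips (net-section rupture governs)

Bolt shear: A_b = π(1.125)²/4 = 0.99402 in². φR_n = 0.75 × 54 × 0.99402 × 4 × 2 = 322.1 kips.
Bearing (0.375 in plate, F_u = 65 ksi): end bolts L_c = 2 − 1.25/2 = 1.375, R_n = min(1.2×1.375×0.375×65, 2.4×1.125×0.375×65) = 40.219 kips/bolt; interior L_c = 3.9375 − 1.25 = 2.6875, R_n = 65.813 kips/bolt. φR_n = 0.75 × (1×40.219 + 3×65.813) = 178.2 kips.
Tension rupture (net): A_n = (5.4375 − 1×1.3125)×0.375 = 1.5469 in² (U = 1.0, A_e = A_n). φR_n = 0.75 × 65 × 1.5469 = 75.4 kips.
Governing: min(322.1, 178.2, 75.4) = 75.4 kips → net-section rupture.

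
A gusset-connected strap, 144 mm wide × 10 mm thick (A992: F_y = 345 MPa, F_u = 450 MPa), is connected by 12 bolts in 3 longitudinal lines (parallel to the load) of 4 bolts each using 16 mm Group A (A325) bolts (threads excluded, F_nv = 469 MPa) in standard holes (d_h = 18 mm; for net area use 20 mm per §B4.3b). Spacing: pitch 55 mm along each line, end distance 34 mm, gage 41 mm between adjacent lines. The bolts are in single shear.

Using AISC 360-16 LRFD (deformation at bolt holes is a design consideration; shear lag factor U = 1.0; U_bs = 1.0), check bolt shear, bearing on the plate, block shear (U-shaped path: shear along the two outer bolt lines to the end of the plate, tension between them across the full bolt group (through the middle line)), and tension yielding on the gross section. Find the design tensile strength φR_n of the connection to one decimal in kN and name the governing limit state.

447.1 kN (gross-section yield governs)

Bolt shear: A_b = π(16)²/4 = 201.06 mm². φR_n = 0.75 × 469 × 201.06 × 12 × 1 = 848.7 kN.
Bearing (10 mm plate, F_u = 450 MPa): end bolts L_c = 34 − 18/2 = 25, R_n = min(1.2×25×10×450, 2.4×16×10×450) = 135 kN/bolt; interior L_c = 55 − 18 = 37, R_n = 172.8 kN/bolt. φR_n = 0.75 × (3×135 + 9×172.8) = 1470.2 kN.
Block shear: shear path 2×[34+3×55] = 2×199 mm, A_gv = 3980, A_nv = 2×(199 − 3.5×20)×10 = 2580 mm²; tension across gage: (82 − 2×20)×10 = 420 mm². R_n = min(0.6×450×2580, 0.6×345×3980) + 1.0×450×420 = min(696.6, 823.86) + 189 = 885.6 kN. φR_n = 0.75 × 885.6 = 664.2 kN.
Tension yield (gross): A_g = 144×10 = 1440 mm². φR_n = 0.90 × 345 × 1440 = 447.1 kN.
Governing: min(848.7, 1470.2, 664.2, 447.1) = 447.1 kN → gross-section yield.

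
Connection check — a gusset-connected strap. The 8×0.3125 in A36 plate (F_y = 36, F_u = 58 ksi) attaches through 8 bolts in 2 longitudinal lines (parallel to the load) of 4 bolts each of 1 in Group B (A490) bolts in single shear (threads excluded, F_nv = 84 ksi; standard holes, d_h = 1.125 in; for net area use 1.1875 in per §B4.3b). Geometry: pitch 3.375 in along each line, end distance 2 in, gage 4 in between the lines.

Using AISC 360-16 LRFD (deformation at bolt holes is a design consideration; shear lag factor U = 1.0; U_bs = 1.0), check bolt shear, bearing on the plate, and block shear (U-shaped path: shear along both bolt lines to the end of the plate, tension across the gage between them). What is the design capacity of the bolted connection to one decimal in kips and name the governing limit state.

161.0 kips (block shear governs)

Bolt shear: A_b = π(1)²/4 = 0.7854 in². φR_n = 0.75 × 84 × 0.7854 × 8 × 1 = 395.8 kips.
Bearing (0.3125 in plate, F_u = 58 ksi): end bolts L_c = 2 − 1.125/2 = 1.4375, R_n = min(1.2×1.4375×0.3125×58, 2.4×1×0.3125×58) = 31.266 kips/bolt; interior L_c = 3.375 − 1.125 = 2.25, R_n = 43.5 kips/bolt. φR_n = 0.75 × (2×31.266 + 6×43.5) = 242.6 kips.
Block shear: shear path 2×[2+3×3.375] = 2×12.125 in, A_gv = 7.5781, A_nv = 2×(12.125 − 3.5×1.1875)×0.3125 = 4.9805 in²; tension across gage: (4 − 1×1.1875)×0.3125 = 0.87891 in². R_n = min(0.6×58×4.9805, 0.6×36×7.5781) + 1.0×58×0.87891 = min(173.32, 163.69) + 50.977 = 214.67 kips. φR_n = 0.75 × 214.67 = 161.0 kips.
Governing: min(395.8, 242.6, 161.0) = 161.0 kips → block shear.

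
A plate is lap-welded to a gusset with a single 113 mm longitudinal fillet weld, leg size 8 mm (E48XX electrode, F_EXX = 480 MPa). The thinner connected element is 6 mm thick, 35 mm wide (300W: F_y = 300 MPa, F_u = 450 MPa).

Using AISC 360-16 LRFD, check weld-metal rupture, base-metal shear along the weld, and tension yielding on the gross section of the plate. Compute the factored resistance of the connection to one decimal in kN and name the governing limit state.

56.7 kN (gross-section yield governs)

Weld metal: throat = 0.707×8 = 5.656 mm, L = 113 mm. φR_n = 0.75 × 0.6 × 480 × 5.656 × 113 = 138.1 kN.
Base metal shear (6 mm plate): yield φR_n = 1.0×0.6×300×6×113 = 122.0 kN; rupture φR_n = 0.75×0.6×450×6×113 = 137.3 kN; take 122.0 kN (yield).
Tension yield (gross): A_g = 35×6 = 210 mm². φR_n = 0.90 × 300 × 210 = 56.7 kN.
Governing: min(138.1, 122.0, 56.7) = 56.7 kN → gross-section yield.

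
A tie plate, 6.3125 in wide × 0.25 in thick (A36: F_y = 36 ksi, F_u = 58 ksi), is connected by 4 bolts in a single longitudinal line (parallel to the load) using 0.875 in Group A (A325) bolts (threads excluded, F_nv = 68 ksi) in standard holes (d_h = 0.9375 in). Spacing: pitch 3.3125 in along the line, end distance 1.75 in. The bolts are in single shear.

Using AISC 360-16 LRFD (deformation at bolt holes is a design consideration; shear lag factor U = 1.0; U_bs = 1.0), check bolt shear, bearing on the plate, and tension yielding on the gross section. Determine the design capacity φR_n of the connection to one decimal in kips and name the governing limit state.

51.1 kips (gross-section yield governs)

Bolt shear: A_b = π(0.875)²/4 = 0.60132 in². φR_n = 0.75 × 68 × 0.60132 × 4 × 1 = 122.7 kips.
Bearing (0.25 in plate, F_u = 58 ksi): end bolts L_c = 1.75 − 0.9375/2 = 1.28125, R_n = min(1.2×1.28125×0.25×58, 2.4×0.875×0.25×58) = 22.294 kips/bolt; interior L_c = 3.3125 − 0.9375 = 2.375, R_n = 30.45 kips/bolt. φR_n = 0.75 × (1×22.294 + 3×30.45) = 85.2 kips.
Tension yield (gross): A_g = 6.3125×0.25 = 1.5781 in². φR_n = 0.90 × 36 × 1.5781 = 51.1 kips.
Governing: min(122.7, 85.2, 51.1) = 51.1 kips → gross-section yield.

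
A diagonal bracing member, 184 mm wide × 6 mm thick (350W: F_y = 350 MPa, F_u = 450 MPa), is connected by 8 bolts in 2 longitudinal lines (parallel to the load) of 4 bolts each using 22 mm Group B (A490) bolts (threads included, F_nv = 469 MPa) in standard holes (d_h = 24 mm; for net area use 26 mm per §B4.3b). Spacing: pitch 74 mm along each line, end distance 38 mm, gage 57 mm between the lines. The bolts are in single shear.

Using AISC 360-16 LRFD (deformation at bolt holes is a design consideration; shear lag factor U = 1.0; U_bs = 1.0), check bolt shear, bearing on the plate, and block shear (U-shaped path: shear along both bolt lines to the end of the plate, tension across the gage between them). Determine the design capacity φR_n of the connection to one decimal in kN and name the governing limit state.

Bolt shear: A_b = π(22)²/4 = 380.13 mm². φR_n = 0.75 × 469 × 380.13 × 8 × 1 = 1069.7 kN.
Bearing (6 mm plate, F_u = 450 MPa): end bolts L_c = 38 − 24/2 = 26, R_n = min(1.2×26×6×450, 2.4×22×6×450) = 84.24 kN/bolt; interior L_c = 74 − 24 = 50, R_n = 142.56 kN/bolt. φR_n = 0.75 × (2×84.24 + 6×142.56) = 767.9 kN.
Block shear: shear path 2×[38+3×74] = 2×260 mm, A_gv = 3120, A_nv = 2×(260 − 3.5×26)×6 = 2028 mm²; tension across gage: (57 − 1×26)×6 = 186 mm². R_n = min(0.6×450×2028, 0.6×350×3120) + 1.0×450×186 = min(547.56, 655.2) + 83.7 = 631.26 kN. φR_n = 0.75 × 631.26 = 473.4 kN.
Governing: min(1069.7, 767.9, 473.4) = 473.4 kN → block shear.

473.4 kN (block shear governs)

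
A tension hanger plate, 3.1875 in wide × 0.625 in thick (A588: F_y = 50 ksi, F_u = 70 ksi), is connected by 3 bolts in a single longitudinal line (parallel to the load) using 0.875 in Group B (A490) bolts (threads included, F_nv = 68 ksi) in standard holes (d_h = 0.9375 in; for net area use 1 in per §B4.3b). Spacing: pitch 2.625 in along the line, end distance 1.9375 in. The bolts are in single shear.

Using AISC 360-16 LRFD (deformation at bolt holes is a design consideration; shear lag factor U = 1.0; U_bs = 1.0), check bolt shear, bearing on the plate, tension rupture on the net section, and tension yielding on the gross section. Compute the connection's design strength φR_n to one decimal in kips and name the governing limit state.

71.8 kips (net-section rupture governs)

Bolt shear: A_b = π(0.875)²/4 = 0.60132 in². φR_n = 0.75 × 68 × 0.60132 × 3 × 1 = 92.0 kips.
Bearing (0.625 in plate, F_u = 70 ksi): end bolts L_c = 1.9375 − 0.9375/2 = 1.46875, R_n = min(1.2×1.46875×0.625×70, 2.4×0.875×0.625×70) = 77.109 kips/bolt; interior L_c = 2.625 − 0.9375 = 1.6875, R_n = 88.594 kips/bolt. φR_n = 0.75 × (1×77.109 + 2×88.594) = 190.7 kips.
Tension rupture (net): A_n = (3.1875 − 1×1)×0.625 = 1.3672 in² (U = 1.0, A_e = A_n). φR_n = 0.75 × 70 × 1.3672 = 71.8 kips.
Tension yield (gross): A_g = 3.1875×0.625 = 1.9922 in². φR_n = 0.90 × 50 × 1.9922 = 89.6 kips.
Governing: min(92.0, 190.7, 71.8, 89.6) = 71.8 kips → net-section rupture.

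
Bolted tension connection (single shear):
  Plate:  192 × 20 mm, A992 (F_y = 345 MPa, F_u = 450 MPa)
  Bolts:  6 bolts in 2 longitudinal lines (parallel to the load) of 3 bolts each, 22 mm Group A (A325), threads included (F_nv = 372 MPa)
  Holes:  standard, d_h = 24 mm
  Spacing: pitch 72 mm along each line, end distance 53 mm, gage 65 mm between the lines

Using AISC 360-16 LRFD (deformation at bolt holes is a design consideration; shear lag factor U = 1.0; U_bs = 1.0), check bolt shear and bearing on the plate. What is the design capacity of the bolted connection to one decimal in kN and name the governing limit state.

Bolt shear: A_b = π(22)²/4 = 380.13 mm². φR_n = 0.75 × 372 × 380.13 × 6 × 1 = 636.3 kN.
Bearing (20 mm plate, F_u = 450 MPa): end bolts L_c = 53 − 24/2 = 41, R_n = min(1.2×41×20×450, 2.4×22×20×450) = 442.8 kN/bolt; interior L_c = 72 − 24 = 48, R_n = 475.2 kN/bolt. φR_n = 0.75 × (2×442.8 + 4×475.2) = 2089.8 kN.
Governing: min(636.3, 2089.8) = 636.3 kN → bolt shear.

636.3 kN (bolt shear governs)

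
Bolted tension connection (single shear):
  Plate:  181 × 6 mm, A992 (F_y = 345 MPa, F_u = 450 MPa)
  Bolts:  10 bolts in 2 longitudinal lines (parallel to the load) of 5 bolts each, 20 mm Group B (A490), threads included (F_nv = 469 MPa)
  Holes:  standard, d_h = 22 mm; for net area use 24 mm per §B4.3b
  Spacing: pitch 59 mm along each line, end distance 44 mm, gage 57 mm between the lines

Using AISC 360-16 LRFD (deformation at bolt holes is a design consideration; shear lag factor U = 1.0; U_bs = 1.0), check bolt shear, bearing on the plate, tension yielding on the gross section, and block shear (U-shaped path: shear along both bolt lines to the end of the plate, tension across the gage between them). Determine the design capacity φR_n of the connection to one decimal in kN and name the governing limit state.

337.2 kN (gross-section yield governs)

Bolt shear: A_b = π(20)²/4 = 314.16 mm². φR_n = 0.75 × 469 × 314.16 × 10 × 1 = 1105.1 kN.
Bearing (6 mm plate, F_u = 450 MPa): end bolts L_c = 44 − 22/2 = 33, R_n = min(1.2×33×6×450, 2.4×20×6×450) = 106.92 kN/bolt; interior L_c = 59 − 22 = 37, R_n = 119.88 kN/bolt. φR_n = 0.75 × (2×106.92 + 8×119.88) = 879.7 kN.
Tension yield (gross): A_g = 181×6 = 1086 mm². φR_n = 0.90 × 345 × 1086 = 337.2 kN.
Block shear: shear path 2×[44+4×59] = 2×280 mm, A_gv = 3360, A_nv = 2×(280 − 4.5×24)×6 = 2064 mm²; tension across gage: (57 − 1×24)×6 = 198 mm². R_n = min(0.6×450×2064, 0.6×345×3360) + 1.0×450×198 = min(557.28, 695.52) + 89.1 = 646.38 kN. φR_n = 0.75 × 646.38 = 484.8 kN.
Governing: min(1105.1, 879.7, 337.2, 484.8) = 337.2 kN → gross-section yield.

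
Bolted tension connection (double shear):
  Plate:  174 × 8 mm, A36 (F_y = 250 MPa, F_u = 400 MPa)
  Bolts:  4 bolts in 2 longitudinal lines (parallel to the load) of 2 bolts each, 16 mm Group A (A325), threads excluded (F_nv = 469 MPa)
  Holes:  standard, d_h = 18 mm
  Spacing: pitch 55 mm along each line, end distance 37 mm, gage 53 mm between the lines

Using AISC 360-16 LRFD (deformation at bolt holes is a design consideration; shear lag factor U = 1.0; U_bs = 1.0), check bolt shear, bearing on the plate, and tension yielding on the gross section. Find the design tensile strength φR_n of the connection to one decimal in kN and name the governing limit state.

Bolt shear: A_b = π(16)²/4 = 201.06 mm². φR_n = 0.75 × 469 × 201.06 × 4 × 2 = 565.8 kN.
Bearing (8 mm plate, F_u = 400 MPa): end bolts L_c = 37 − 18/2 = 28, R_n = min(1.2×28×8×400, 2.4×16×8×400) = 107.52 kN/bolt; interior L_c = 55 − 18 = 37, R_n = 122.88 kN/bolt. φR_n = 0.75 × (2×107.52 + 2×122.88) = 345.6 kN.
Tension yield (gross): A_g = 174×8 = 1392 mm². φR_n = 0.90 × 250 × 1392 = 313.2 kN.
Governing: min(565.8, 345.6, 313.2) = 313.2 kN → gross-section yield.

313.2 kN (gross-section yield governs)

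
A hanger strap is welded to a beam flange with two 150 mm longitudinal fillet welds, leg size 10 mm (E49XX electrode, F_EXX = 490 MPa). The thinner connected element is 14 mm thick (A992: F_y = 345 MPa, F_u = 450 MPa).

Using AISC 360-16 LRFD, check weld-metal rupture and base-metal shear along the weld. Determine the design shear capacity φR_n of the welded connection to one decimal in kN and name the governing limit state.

Weld metal: throat = 0.707×10 = 7.07 mm, L = 2×150 = 300 mm. φR_n = 0.75 × 0.6 × 490 × 7.07 × 300 = 467.7 kN.
Base metal shear (14 mm plate): yield φR_n = 1.0×0.6×345×14×300 = 869.4 kN; rupture φR_n = 0.75×0.6×450×14×300 = 850.5 kN; take 850.5 kN (rupture).
Governing: min(467.7, 850.5) = 467.7 kN → weld metal.

467.7 kN (weld metal governs)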